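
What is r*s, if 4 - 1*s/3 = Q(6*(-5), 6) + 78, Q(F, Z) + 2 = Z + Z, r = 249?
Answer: -62748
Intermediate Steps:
Q(F, Z) = -2 + 2*Z (Q(F, Z) = -2 + (Z + Z) = -2 + 2*Z)
s = -252 (s = 12 - 3*((-2 + 2*6) + 78) = 12 - 3*((-2 + 12) + 78) = 12 - 3*(10 + 78) = 12 - 3*88 = 12 - 264 = -252)
r*s = 249*(-252) = -62748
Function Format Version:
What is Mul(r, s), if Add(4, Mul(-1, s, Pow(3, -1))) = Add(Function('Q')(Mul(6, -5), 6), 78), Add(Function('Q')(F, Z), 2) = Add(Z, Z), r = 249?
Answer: -62748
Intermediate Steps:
Function('Q')(F, Z) = Add(-2, Mul(2, Z)) (Function('Q')(F, Z) = Add(-2, Add(Z, Z)) = Add(-2, Mul(2, Z)))
s = -252 (s = Add(12, Mul(-3, Add(Add(-2, Mul(2, 6)), 78))) = Add(12, Mul(-3, Add(Add(-2, 12), 78))) = Add(12, Mul(-3, Add(10, 78))) = Add(12, Mul(-3, 88)) = Add(12, -264) = -252)
Mul(r, s) = Mul(249, -252) = -62748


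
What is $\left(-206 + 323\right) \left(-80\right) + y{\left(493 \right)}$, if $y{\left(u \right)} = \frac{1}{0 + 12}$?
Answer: $- \frac{112319}{12} \approx -9359.9$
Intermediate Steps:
$y{\left(u \right)} = \frac{1}{12}$
$\left(-206 + 323\right) \left(-80\right) + y{\left(493 \right)} = \left(-206 + 323\right) \left(-80\right) + \frac{1}{12} = 117 \left(-80\right) + \frac{1}{12} = -9360 + \frac{1}{12} = - \frac{112319}{12}$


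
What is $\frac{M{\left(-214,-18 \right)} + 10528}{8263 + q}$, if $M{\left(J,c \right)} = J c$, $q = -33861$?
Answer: $- \frac{7190}{12799} \approx -0.56176$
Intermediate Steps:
$\frac{M{\left(-214,-18 \right)} + 10528}{8263 + q} = \frac{\left(-214\right) \left(-18\right) + 10528}{8263 - 33861} = \frac{3852 + 10528}{-25598} = 14380 \left(- \frac{1}{25598}\right) = - \frac{7190}{12799}$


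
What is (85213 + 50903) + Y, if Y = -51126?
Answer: 84990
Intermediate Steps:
(85213 + 50903) + Y = (85213 + 50903) - 51126 = 136116 - 51126 = 84990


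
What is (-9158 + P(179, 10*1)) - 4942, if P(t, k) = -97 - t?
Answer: -14376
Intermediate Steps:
(-9158 + P(179, 10*1)) - 4942 = (-9158 + (-97 - 1*179)) - 4942 = (-9158 + (-97 - 179)) - 4942 = (-9158 - 276) - 4942 = -9434 - 4942 = -14376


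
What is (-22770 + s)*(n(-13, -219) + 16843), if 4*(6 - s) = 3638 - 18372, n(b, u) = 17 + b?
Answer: -642898367/2 ≈ -3.2145e+8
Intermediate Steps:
s = 7379/2 (s = 6 - (3638 - 18372)/4 = 6 - ¼*(-14734) = 6 + 7367/2 = 7379/2 ≈ 3689.5)
(-22770 + s)*(n(-13, -219) + 16843) = (-22770 + 7379/2)*((17 - 13) + 16843) = -38161*(4 + 16843)/2 = -38161/2*16847 = -642898367/2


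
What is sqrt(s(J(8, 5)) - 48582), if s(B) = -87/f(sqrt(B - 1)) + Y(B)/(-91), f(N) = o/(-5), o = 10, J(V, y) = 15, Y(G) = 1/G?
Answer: I*sqrt(361752592110)/2730 ≈ 220.31*I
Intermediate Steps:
f(N) = -2 (f(N) = 10/(-5) = 10*(-1/5) = -2)
s(B) = 87/2 - 1/(91*B) (s(B) = -87/(-2) + 1/(B*(-91)) = -87*(-1/2) - 1/91/B = 87/2 - 1/(91*B))
sqrt(s(J(8, 5)) - 48582) = sqrt((1/182)*(-2 + 7917*15)/15 - 48582) = sqrt((1/182)*(1/15)*(-2 + 118755) - 48582) = sqrt((1/182)*(1/15)*118753 - 48582) = sqrt(118753/2730 - 48582) = sqrt(-132510107/2730) = I*sqrt(361752592110)/2730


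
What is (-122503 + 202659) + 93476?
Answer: 173632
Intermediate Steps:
(-122503 + 202659) + 93476 = 80156 + 93476 = 173632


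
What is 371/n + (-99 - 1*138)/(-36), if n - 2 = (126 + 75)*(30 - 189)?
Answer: 2520151/383484 ≈ 6.5717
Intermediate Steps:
n = -31957 (n = 2 + (126 + 75)*(30 - 189) = 2 + 201*(-159) = 2 - 31959 = -31957)
371/n + (-99 - 1*138)/(-36) = 371/(-31957) + (-99 - 1*138)/(-36) = 371*(-1/31957) + (-99 - 138)*(-1/36) = -371/31957 - 237*(-1/36) = -371/31957 + 79/12 = 2520151/383484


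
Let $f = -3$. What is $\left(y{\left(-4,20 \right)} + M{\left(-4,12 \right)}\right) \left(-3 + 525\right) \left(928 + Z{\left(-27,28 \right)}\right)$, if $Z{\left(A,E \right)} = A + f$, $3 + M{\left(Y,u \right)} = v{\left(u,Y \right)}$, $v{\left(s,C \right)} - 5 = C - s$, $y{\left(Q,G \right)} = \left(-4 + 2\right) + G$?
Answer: $1875024$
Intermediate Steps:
$y{\left(Q,G \right)} = -2 + G$
$v{\left(s,C \right)} = 5 + C - s$ ($v{\left(s,C \right)} = 5 + \left(C - s\right) = 5 + C - s$)
$M{\left(Y,u \right)} = 2 + Y - u$ ($M{\left(Y,u \right)} = -3 + \left(5 + Y - u\right) = 2 + Y - u$)
$Z{\left(A,E \right)} = -3 + A$ ($Z{\left(A,E \right)} = A - 3 = -3 + A$)
$\left(y{\left(-4,20 \right)} + M{\left(-4,12 \right)}\right) \left(-3 + 525\right) \left(928 + Z{\left(-27,28 \right)}\right) = \left(\left(-2 + 20\right) - 14\right) \left(-3 + 525\right) \left(928 - 30\right) = \left(18 - 14\right) 522 \left(928 - 30\right) = \left(18 - 14\right) 522 \cdot 898 = 4 \cdot 522 \cdot 898 = 2088 \cdot 898 = 1875024$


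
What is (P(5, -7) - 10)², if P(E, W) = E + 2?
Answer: 9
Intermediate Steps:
P(E, W) = 2 + E
(P(5, -7) - 10)² = ((2 + 5) - 10)² = (7 - 10)² = (-3)² = 9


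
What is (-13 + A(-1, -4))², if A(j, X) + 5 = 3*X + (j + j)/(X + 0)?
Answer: 3481/4 ≈ 870.25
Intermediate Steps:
A(j, X) = -5 + 3*X + 2*j/X (A(j, X) = -5 + (3*X + (j + j)/(X + 0)) = -5 + (3*X + (2*j)/X) = -5 + (3*X + 2*j/X) = -5 + 3*X + 2*j/X)
(-13 + A(-1, -4))² = (-13 + (-5 + 3*(-4) + 2*(-1)/(-4)))² = (-13 + (-5 - 12 + 2*(-1)*(-¼)))² = (-13 + (-5 - 12 + ½))² = (-13 - 33/2)² = (-59/2)² = 3481/4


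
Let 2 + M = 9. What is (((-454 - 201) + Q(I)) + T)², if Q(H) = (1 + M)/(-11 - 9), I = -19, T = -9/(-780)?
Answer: 29036500801/67600 ≈ 4.2953e+5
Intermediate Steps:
M = 7 (M = -2 + 9 = 7)
T = 3/260 (T = -9*(-1/780) = 3/260 ≈ 0.011538)
Q(H) = -⅖ (Q(H) = (1 + 7)/(-11 - 9) = 8/(-20) = 8*(-1/20) = -⅖)
(((-454 - 201) + Q(I)) + T)² = (((-454 - 201) - ⅖) + 3/260)² = ((-655 - ⅖) + 3/260)² = (-3277/5 + 3/260)² = (-170401/260)² = 29036500801/67600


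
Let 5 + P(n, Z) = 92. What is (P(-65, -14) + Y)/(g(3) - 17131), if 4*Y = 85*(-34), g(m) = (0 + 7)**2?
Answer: 1271/34164 ≈ 0.037203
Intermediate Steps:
g(m) = 49 (g(m) = 7**2 = 49)
Y = -1445/2 (Y = (85*(-34))/4 = (1/4)*(-2890) = -1445/2 ≈ -722.50)
P(n, Z) = 87 (P(n, Z) = -5 + 92 = 87)
(P(-65, -14) + Y)/(g(3) - 17131) = (87 - 1445/2)/(49 - 17131) = -1271/2/(-17082) = -1271/2*(-1/17082) = 1271/34164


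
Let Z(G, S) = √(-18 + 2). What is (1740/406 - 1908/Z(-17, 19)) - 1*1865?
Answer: -13025/7 + 477*I ≈ -1860.7 + 477.0*I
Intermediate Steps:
Z(G, S) = 4*I (Z(G, S) = √(-16) = 4*I)
(1740/406 - 1908/Z(-17, 19)) - 1*1865 = (1740/406 - 1908*(-I/4)) - 1*1865 = (1740*(1/406) - (-477)*I) - 1865 = (30/7 + 477*I) - 1865 = -13025/7 + 477*I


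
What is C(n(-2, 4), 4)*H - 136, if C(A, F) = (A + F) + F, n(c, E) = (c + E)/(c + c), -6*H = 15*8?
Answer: -286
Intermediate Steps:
H = -20 (H = -5*8/2 = -⅙*120 = -20)
n(c, E) = (E + c)/(2*c) (n(c, E) = (E + c)/((2*c)) = (E + c)*(1/(2*c)) = (E + c)/(2*c))
C(A, F) = A + 2*F
C(n(-2, 4), 4)*H - 136 = ((½)*(4 - 2)/(-2) + 2*4)*(-20) - 136 = ((½)*(-½)*2 + 8)*(-20) - 136 = (-½ + 8)*(-20) - 136 = (15/2)*(-20) - 136 = -150 - 136 = -286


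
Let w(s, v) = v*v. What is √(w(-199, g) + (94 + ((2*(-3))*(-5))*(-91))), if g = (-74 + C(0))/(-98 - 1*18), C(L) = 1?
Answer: I*√35464687/116 ≈ 51.338*I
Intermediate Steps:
g = 73/116 (g = (-74 + 1)/(-98 - 1*18) = -73/(-98 - 18) = -73/(-116) = -73*(-1/116) = 73/116 ≈ 0.62931)
w(s, v) = v²
√(w(-199, g) + (94 + ((2*(-3))*(-5))*(-91))) = √((73/116)² + (94 + ((2*(-3))*(-5))*(-91))) = √(5329/13456 + (94 - 6*(-5)*(-91))) = √(5329/13456 + (94 + 30*(-91))) = √(5329/13456 + (94 - 2730)) = √(5329/13456 - 2636) = √(-35464687/13456) = I*√35464687/116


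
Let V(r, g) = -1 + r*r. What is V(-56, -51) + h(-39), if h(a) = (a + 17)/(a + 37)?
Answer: 3146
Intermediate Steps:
V(r, g) = -1 + r²
h(a) = (17 + a)/(37 + a)
V(-56, -51) + h(-39) = (-1 + (-56)²) + (17 - 39)/(37 - 39) = (-1 + 3136) - 22/(-2) = 3135 - ½*(-22) = 3135 + 11 = 3146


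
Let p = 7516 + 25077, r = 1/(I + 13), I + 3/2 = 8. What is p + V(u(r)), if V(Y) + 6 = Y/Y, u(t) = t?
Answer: 32588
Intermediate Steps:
I = 13/2 (I = -3/2 + 8 = 13/2 ≈ 6.5000)
r = 2/39 (r = 1/(13/2 + 13) = 1/(39/2) = 2/39 ≈ 0.051282)
p = 32593
V(Y) = -5 (V(Y) = -6 + Y/Y = -6 + 1 = -5)
p + V(u(r)) = 32593 - 5 = 32588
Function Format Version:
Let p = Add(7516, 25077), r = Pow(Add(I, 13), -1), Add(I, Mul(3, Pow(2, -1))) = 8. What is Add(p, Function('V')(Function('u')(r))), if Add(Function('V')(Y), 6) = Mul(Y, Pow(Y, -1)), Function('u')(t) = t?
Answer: 32588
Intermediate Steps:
I = Rational(13, 2) (I = Add(Rational(-3, 2), 8) = Rational(13, 2) ≈ 6.5000)
r = Rational(2, 39) (r = Pow(Add(Rational(13, 2), 13), -1) = Pow(Rational(39, 2), -1) = Rational(2, 39) ≈ 0.051282)
p = 32593
Function('V')(Y) = -5 (Function('V')(Y) = Add(-6, Mul(Y, Pow(Y, -1))) = Add(-6, 1) = -5)
Add(p, Function('V')(Function('u')(r))) = Add(32593, -5) = 32588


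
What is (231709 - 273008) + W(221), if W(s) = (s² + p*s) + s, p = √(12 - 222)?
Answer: 7763 + 221*I*√210 ≈ 7763.0 + 3202.6*I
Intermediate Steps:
p = I*√210 (p = √(-210) = I*√210 ≈ 14.491*I)
W(s) = s + s² + I*s*√210 (W(s) = (s² + (I*√210)*s) + s = (s² + I*s*√210) + s = s + s² + I*s*√210)
(231709 - 273008) + W(221) = (231709 - 273008) + 221*(1 + 221 + I*√210) = -41299 + 221*(222 + I*√210) = -41299 + (49062 + 221*I*√210) = 7763 + 221*I*√210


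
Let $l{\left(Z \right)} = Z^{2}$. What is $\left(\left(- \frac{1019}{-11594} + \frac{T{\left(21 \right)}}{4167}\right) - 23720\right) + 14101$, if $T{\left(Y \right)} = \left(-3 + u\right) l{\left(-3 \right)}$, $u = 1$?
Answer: $- \frac{51634555009}{5368022} \approx -9618.9$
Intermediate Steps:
$T{\left(Y \right)} = -18$ ($T{\left(Y \right)} = \left(-3 + 1\right) \left(-3\right)^{2} = \left(-2\right) 9 = -18$)
$\left(\left(- \frac{1019}{-11594} + \frac{T{\left(21 \right)}}{4167}\right) - 23720\right) + 14101 = \left(\left(- \frac{1019}{-11594} - \frac{18}{4167}\right) - 23720\right) + 14101 = \left(\left(\left(-1019\right) \left(- \frac{1}{11594}\right) - \frac{2}{463}\right) - 23720\right) + 14101 = \left(\left(\frac{1019}{11594} - \frac{2}{463}\right) - 23720\right) + 14101 = \left(\frac{448609}{5368022} - 23720\right) + 14101 = - \frac{127329033231}{5368022} + 14101 = - \frac{51634555009}{5368022}$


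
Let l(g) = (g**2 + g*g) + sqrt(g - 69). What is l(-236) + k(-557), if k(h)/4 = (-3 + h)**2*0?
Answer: 111392 + I*sqrt(305) ≈ 1.1139e+5 + 17.464*I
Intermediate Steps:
l(g) = sqrt(-69 + g) + 2*g**2 (l(g) = (g**2 + g**2) + sqrt(-69 + g) = 2*g**2 + sqrt(-69 + g) = sqrt(-69 + g) + 2*g**2)
k(h) = 0 (k(h) = 4*((-3 + h)**2*0) = 4*0 = 0)
l(-236) + k(-557) = (sqrt(-69 - 236) + 2*(-236)**2) + 0 = (sqrt(-305) + 2*55696) + 0 = (I*sqrt(305) + 111392) + 0 = (111392 + I*sqrt(305)) + 0 = 111392 + I*sqrt(305)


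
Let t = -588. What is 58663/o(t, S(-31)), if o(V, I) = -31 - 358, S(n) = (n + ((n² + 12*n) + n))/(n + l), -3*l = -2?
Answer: -58663/389 ≈ -150.80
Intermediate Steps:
l = ⅔ (l = -⅓*(-2) = ⅔ ≈ 0.66667)
S(n) = (n² + 14*n)/(⅔ + n) (S(n) = (n + ((n² + 12*n) + n))/(n + ⅔) = (n + (n² + 13*n))/(⅔ + n) = (n² + 14*n)/(⅔ + n))
o(V, I) = -389
58663/o(t, S(-31)) = 58663/(-389) = 58663*(-1/389) = -58663/389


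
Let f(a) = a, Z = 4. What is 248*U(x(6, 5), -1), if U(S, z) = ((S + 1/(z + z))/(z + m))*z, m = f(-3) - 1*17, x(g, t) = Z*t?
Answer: 1612/7 ≈ 230.29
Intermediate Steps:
x(g, t) = 4*t
m = -20 (m = -3 - 1*17 = -3 - 17 = -20)
U(S, z) = z*(S + 1/(2*z))/(-20 + z) (U(S, z) = ((S + 1/(z + z))/(z - 20))*z = ((S + 1/(2*z))/(-20 + z))*z = z*(S + 1/(2*z))/(-20 + z))
248*U(x(6, 5), -1) = 248*((½ + (4*5)*(-1))/(-20 - 1)) = 248*((½ + 20*(-1))/(-21)) = 248*(-(½ - 20)/21) = 248*(-1/21*(-39/2)) = 248*(13/14) = 1612/7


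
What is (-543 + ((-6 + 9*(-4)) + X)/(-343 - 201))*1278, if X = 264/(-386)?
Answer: -18212272551/26248 ≈ -6.9385e+5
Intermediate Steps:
X = -132/193 (X = 264*(-1/386) = -132/193 ≈ -0.68394)
(-543 + ((-6 + 9*(-4)) + X)/(-343 - 201))*1278 = (-543 + ((-6 + 9*(-4)) - 132/193)/(-343 - 201))*1278 = (-543 + ((-6 - 36) - 132/193)/(-544))*1278 = (-543 + (-42 - 132/193)*(-1/544))*1278 = (-543 - 8238/193*(-1/544))*1278 = (-543 + 4119/52496)*1278 = -28501209/52496*1278 = -18212272551/26248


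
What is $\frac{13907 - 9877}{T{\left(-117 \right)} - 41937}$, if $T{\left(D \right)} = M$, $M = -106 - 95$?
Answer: $- \frac{2015}{21069} \approx -0.095638$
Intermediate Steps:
$M = -201$
$T{\left(D \right)} = -201$
$\frac{13907 - 9877}{T{\left(-117 \right)} - 41937} = \frac{13907 - 9877}{-201 - 41937} = \frac{4030}{-42138} = 4030 \left(- \frac{1}{42138}\right) = - \frac{2015}{21069}$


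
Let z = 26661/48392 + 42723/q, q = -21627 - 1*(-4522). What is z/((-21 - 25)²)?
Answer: -1611415011/1751508758560 ≈ -0.00092002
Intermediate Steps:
q = -17105 (q = -21627 + 4522 = -17105)
z = -1611415011/827745160 (z = 26661/48392 + 42723/(-17105) = 26661*(1/48392) + 42723*(-1/17105) = 26661/48392 - 42723/17105 = -1611415011/827745160 ≈ -1.9468)
z/((-21 - 25)²) = -1611415011/(827745160*(-21 - 25)²) = -1611415011/(827745160*((-46)²)) = -1611415011/827745160/2116 = -1611415011/827745160*1/2116 = -1611415011/1751508758560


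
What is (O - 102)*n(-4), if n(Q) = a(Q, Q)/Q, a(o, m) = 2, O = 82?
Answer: 10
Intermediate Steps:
n(Q) = 2/Q
(O - 102)*n(-4) = (82 - 102)*(2/(-4)) = -40*(-1)/4 = -20*(-1/2) = 10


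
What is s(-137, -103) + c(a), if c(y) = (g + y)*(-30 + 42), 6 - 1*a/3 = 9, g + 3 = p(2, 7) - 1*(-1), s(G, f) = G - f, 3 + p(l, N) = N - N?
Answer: -202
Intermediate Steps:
p(l, N) = -3 (p(l, N) = -3 + (N - N) = -3 + 0 = -3)
g = -5 (g = -3 + (-3 - 1*(-1)) = -3 + (-3 + 1) = -3 - 2 = -5)
a = -9 (a = 18 - 3*9 = 18 - 27 = -9)
c(y) = -60 + 12*y (c(y) = (-5 + y)*(-30 + 42) = (-5 + y)*12 = -60 + 12*y)
s(-137, -103) + c(a) = (-137 - 1*(-103)) + (-60 + 12*(-9)) = (-137 + 103) + (-60 - 108) = -34 - 168 = -202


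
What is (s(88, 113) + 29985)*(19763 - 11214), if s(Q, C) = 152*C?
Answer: 403179389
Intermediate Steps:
(s(88, 113) + 29985)*(19763 - 11214) = (152*113 + 29985)*(19763 - 11214) = (17176 + 29985)*8549 = 47161*8549 = 403179389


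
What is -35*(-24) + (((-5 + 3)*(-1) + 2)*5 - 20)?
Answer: 840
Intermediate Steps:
-35*(-24) + (((-5 + 3)*(-1) + 2)*5 - 20) = 840 + ((-2*(-1) + 2)*5 - 20) = 840 + ((2 + 2)*5 - 20) = 840 + (4*5 - 20) = 840 + (20 - 20) = 840 + 0 = 840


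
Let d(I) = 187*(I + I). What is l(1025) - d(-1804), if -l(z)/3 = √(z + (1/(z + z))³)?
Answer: 674696 - 9*√80455695138898/840500 ≈ 6.7460e+5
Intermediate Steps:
l(z) = -3*√(z + 1/(8*z³)) (l(z) = -3*√(z + (1/(z + z))³) = -3*√(z + (1/(2*z))³) = -3*√(z + 1/(8*z³)))
d(I) = 374*I (d(I) = 187*(2*I) = 374*I)
l(1025) - d(-1804) = -3*√(2/1025³ + 16*1025)/4 - 374*(-1804) = -3*√(2*(1/1076890625) + 16400)/4 - 1*(-674696) = -3*√(2/1076890625 + 16400)/4 + 674696 = -9*√80455695138898/840500 + 674696 = 674696 - 9*√80455695138898/840500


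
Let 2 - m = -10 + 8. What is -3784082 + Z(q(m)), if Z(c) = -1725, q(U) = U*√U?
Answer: -3785807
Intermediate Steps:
m = 4 (m = 2 - (-10 + 8) = 2 - 1*(-2) = 2 + 2 = 4)
q(U) = U^(3/2)
-3784082 + Z(q(m)) = -3784082 - 1725 = -3785807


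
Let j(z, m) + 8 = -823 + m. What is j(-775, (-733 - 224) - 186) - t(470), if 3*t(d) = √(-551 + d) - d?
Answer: -5452/3 - 3*I ≈ -1817.3 - 3.0*I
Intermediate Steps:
j(z, m) = -831 + m (j(z, m) = -8 + (-823 + m) = -831 + m)
t(d) = -d/3 + √(-551 + d)/3 (t(d) = (√(-551 + d) - d)/3 = -d/3 + √(-551 + d)/3)
j(-775, (-733 - 224) - 186) - t(470) = (-831 + ((-733 - 224) - 186)) - (-⅓*470 + √(-551 + 470)/3) = (-831 + (-957 - 186)) - (-470/3 + √(-81)/3) = (-831 - 1143) - (-470/3 + (9*I)/3) = -1974 - (-470/3 + 3*I) = -1974 + (470/3 - 3*I) = -5452/3 - 3*I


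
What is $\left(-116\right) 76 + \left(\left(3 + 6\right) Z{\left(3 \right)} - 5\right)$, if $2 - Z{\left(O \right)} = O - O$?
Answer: $-8803$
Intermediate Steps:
$Z{\left(O \right)} = 2$ ($Z{\left(O \right)} = 2 - \left(O - O\right) = 2 - 0 = 2 + 0 = 2$)
$\left(-116\right) 76 + \left(\left(3 + 6\right) Z{\left(3 \right)} - 5\right) = \left(-116\right) 76 - \left(5 - \left(3 + 6\right) 2\right) = -8816 + \left(9 \cdot 2 - 5\right) = -8816 + \left(18 - 5\right) = -8816 + 13 = -8803$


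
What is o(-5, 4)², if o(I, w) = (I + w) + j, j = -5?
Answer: 36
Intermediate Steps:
o(I, w) = -5 + I + w (o(I, w) = (I + w) - 5 = -5 + I + w)
o(-5, 4)² = (-5 - 5 + 4)² = (-6)² = 36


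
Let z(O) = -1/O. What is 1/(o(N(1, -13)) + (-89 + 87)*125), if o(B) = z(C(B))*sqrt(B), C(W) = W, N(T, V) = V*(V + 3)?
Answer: -32500/8124999 + sqrt(130)/8124999 ≈ -0.0039986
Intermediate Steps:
N(T, V) = V*(3 + V)
o(B) = -1/sqrt(B) (o(B) = (-1/B)*sqrt(B) = -1/sqrt(B))
1/(o(N(1, -13)) + (-89 + 87)*125) = 1/(-1/sqrt(-13*(3 - 13)) + (-89 + 87)*125) = 1/(-1/sqrt(-13*(-10)) - 2*125) = 1/(-1/sqrt(130) - 250) = 1/(-sqrt(130)/130 - 250) = 1/(-250 - sqrt(130)/130)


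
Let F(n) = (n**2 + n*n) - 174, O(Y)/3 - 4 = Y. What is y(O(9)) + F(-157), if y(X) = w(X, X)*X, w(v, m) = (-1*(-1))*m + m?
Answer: 52166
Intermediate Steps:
O(Y) = 12 + 3*Y
w(v, m) = 2*m (w(v, m) = 1*m + m = m + m = 2*m)
F(n) = -174 + 2*n**2 (F(n) = (n**2 + n**2) - 174 = 2*n**2 - 174 = -174 + 2*n**2)
y(X) = 2*X**2 (y(X) = (2*X)*X = 2*X**2)
y(O(9)) + F(-157) = 2*(12 + 3*9)**2 + (-174 + 2*(-157)**2) = 2*(12 + 27)**2 + (-174 + 2*24649) = 2*39**2 + (-174 + 49298) = 2*1521 + 49124 = 3042 + 49124 = 52166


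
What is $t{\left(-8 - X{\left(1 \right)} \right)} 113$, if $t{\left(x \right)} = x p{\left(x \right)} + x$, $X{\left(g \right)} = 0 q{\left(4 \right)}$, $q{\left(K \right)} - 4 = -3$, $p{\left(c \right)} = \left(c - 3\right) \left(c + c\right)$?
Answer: $-160008$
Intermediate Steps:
$p{\left(c \right)} = 2 c \left(-3 + c\right)$ ($p{\left(c \right)} = \left(-3 + c\right) 2 c = 2 c \left(-3 + c\right)$)
$q{\left(K \right)} = 1$ ($q{\left(K \right)} = 4 - 3 = 1$)
$X{\left(g \right)} = 0$ ($X{\left(g \right)} = 0 \cdot 1 = 0$)
$t{\left(x \right)} = x + 2 x^{2} \left(-3 + x\right)$ ($t{\left(x \right)} = x 2 x \left(-3 + x\right) + x = 2 x^{2} \left(-3 + x\right) + x = x + 2 x^{2} \left(-3 + x\right)$)
$t{\left(-8 - X{\left(1 \right)} \right)} 113 = \left(-8 - 0\right) \left(1 + 2 \left(-8 - 0\right) \left(-3 - 8\right)\right) 113 = \left(-8 + 0\right) \left(1 + 2 \left(-8 + 0\right) \left(-3 + \left(-8 + 0\right)\right)\right) 113 = - 8 \left(1 + 2 \left(-8\right) \left(-3 - 8\right)\right) 113 = - 8 \left(1 + 2 \left(-8\right) \left(-11\right)\right) 113 = - 8 \left(1 + 176\right) 113 = \left(-8\right) 177 \cdot 113 = \left(-1416\right) 113 = -160008$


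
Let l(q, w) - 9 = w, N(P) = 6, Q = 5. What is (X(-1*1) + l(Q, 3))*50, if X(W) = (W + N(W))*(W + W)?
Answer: 100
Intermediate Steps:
l(q, w) = 9 + w
X(W) = 2*W*(6 + W) (X(W) = (W + 6)*(W + W) = (6 + W)*(2*W) = 2*W*(6 + W))
(X(-1*1) + l(Q, 3))*50 = (2*(-1*1)*(6 - 1*1) + (9 + 3))*50 = (2*(-1)*(6 - 1) + 12)*50 = (2*(-1)*5 + 12)*50 = (-10 + 12)*50 = 2*50 = 100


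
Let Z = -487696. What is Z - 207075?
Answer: -694771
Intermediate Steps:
Z - 207075 = -487696 - 207075 = -694771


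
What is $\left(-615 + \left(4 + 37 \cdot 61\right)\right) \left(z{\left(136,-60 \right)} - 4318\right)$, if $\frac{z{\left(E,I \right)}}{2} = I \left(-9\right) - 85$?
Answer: $-5609568$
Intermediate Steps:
$z{\left(E,I \right)} = -170 - 18 I$ ($z{\left(E,I \right)} = 2 \left(I \left(-9\right) - 85\right) = 2 \left(- 9 I - 85\right) = 2 \left(-85 - 9 I\right) = -170 - 18 I$)
$\left(-615 + \left(4 + 37 \cdot 61\right)\right) \left(z{\left(136,-60 \right)} - 4318\right) = \left(-615 + \left(4 + 37 \cdot 61\right)\right) \left(\left(-170 - -1080\right) - 4318\right) = \left(-615 + \left(4 + 2257\right)\right) \left(\left(-170 + 1080\right) - 4318\right) = \left(-615 + 2261\right) \left(910 - 4318\right) = 1646 \left(-3408\right) = -5609568$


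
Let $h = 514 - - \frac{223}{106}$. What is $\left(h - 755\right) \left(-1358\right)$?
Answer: $\frac{17194317}{53} \approx 3.2442 \cdot 10^{5}$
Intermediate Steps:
$h = \frac{54707}{106}$ ($h = 514 - \left(-223\right) \frac{1}{106} = 514 - - \frac{223}{106} = 514 + \frac{223}{106} = \frac{54707}{106} \approx 516.1$)
$\left(h - 755\right) \left(-1358\right) = \left(\frac{54707}{106} - 755\right) \left(-1358\right) = \left(- \frac{25323}{106}\right) \left(-1358\right) = \frac{17194317}{53}$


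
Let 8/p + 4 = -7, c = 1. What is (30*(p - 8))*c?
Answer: -2880/11 ≈ -261.82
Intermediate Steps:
p = -8/11 (p = 8/(-4 - 7) = 8/(-11) = 8*(-1/11) = -8/11 ≈ -0.72727)
(30*(p - 8))*c = (30*(-8/11 - 8))*1 = (30*(-96/11))*1 = -2880/11*1 = -2880/11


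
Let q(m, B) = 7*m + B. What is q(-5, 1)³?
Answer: -39304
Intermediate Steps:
q(m, B) = B + 7*m
q(-5, 1)³ = (1 + 7*(-5))³ = (1 - 35)³ = (-34)³ = -39304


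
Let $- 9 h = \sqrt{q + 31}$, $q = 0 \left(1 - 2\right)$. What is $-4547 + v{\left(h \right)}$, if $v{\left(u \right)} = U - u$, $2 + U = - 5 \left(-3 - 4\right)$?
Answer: $-4514 + \frac{\sqrt{31}}{9} \approx -4513.4$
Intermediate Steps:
$U = 33$ ($U = -2 - 5 \left(-3 - 4\right) = -2 - -35 = -2 + 35 = 33$)
$q = 0$ ($q = 0 \left(-1\right) = 0$)
$h = - \frac{\sqrt{31}}{9}$ ($h = - \frac{\sqrt{0 + 31}}{9} = - \frac{\sqrt{31}}{9} \approx -0.61864$)
$v{\left(u \right)} = 33 - u$
$-4547 + v{\left(h \right)} = -4547 + \left(33 - - \frac{\sqrt{31}}{9}\right) = -4547 + \left(33 + \frac{\sqrt{31}}{9}\right) = -4514 + \frac{\sqrt{31}}{9}$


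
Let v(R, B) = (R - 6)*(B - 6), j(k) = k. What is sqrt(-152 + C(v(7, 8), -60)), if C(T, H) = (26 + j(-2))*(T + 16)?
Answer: 2*sqrt(70) ≈ 16.733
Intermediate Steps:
v(R, B) = (-6 + B)*(-6 + R) (v(R, B) = (-6 + R)*(-6 + B) = (-6 + B)*(-6 + R))
C(T, H) = 384 + 24*T (C(T, H) = (26 - 2)*(T + 16) = 24*(16 + T) = 384 + 24*T)
sqrt(-152 + C(v(7, 8), -60)) = sqrt(-152 + (384 + 24*(36 - 6*8 - 6*7 + 8*7))) = sqrt(-152 + (384 + 24*(36 - 48 - 42 + 56))) = sqrt(-152 + (384 + 24*2)) = sqrt(-152 + (384 + 48)) = sqrt(-152 + 432) = sqrt(280) = 2*sqrt(70)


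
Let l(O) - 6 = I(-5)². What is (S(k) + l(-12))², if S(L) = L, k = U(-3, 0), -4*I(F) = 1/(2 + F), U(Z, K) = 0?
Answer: 748225/20736 ≈ 36.083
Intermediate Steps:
I(F) = -1/(4*(2 + F))
k = 0
l(O) = 865/144 (l(O) = 6 + (-1/(8 + 4*(-5)))² = 6 + (-1/(8 - 20))² = 6 + (-1/(-12))² = 6 + (-1*(-1/12))² = 6 + (1/12)² = 6 + 1/144 = 865/144)
(S(k) + l(-12))² = (0 + 865/144)² = (865/144)² = 748225/20736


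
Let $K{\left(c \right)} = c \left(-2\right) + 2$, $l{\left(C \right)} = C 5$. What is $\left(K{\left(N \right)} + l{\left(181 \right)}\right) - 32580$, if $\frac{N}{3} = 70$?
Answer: $-32093$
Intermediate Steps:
$l{\left(C \right)} = 5 C$
$N = 210$ ($N = 3 \cdot 70 = 210$)
$K{\left(c \right)} = 2 - 2 c$ ($K{\left(c \right)} = - 2 c + 2 = 2 - 2 c$)
$\left(K{\left(N \right)} + l{\left(181 \right)}\right) - 32580 = \left(\left(2 - 420\right) + 5 \cdot 181\right) - 32580 = \left(\left(2 - 420\right) + 905\right) - 32580 = \left(-418 + 905\right) - 32580 = 487 - 32580 = -32093$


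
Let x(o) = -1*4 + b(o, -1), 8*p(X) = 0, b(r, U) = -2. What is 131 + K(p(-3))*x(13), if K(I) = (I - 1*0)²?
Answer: 131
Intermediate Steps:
p(X) = 0 (p(X) = (⅛)*0 = 0)
x(o) = -6 (x(o) = -1*4 - 2 = -4 - 2 = -6)
K(I) = I² (K(I) = (I + 0)² = I²)
131 + K(p(-3))*x(13) = 131 + 0²*(-6) = 131 + 0*(-6) = 131 + 0 = 131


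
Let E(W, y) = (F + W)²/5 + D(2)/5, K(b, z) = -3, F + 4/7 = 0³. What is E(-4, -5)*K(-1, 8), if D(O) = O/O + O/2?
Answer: -3366/245 ≈ -13.739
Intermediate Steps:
F = -4/7 (F = -4/7 + 0³ = -4/7 + 0 = -4/7 ≈ -0.57143)
D(O) = 1 + O/2 (D(O) = 1 + O*(½) = 1 + O/2)
E(W, y) = ⅖ + (-4/7 + W)²/5 (E(W, y) = (-4/7 + W)²/5 + (1 + (½)*2)/5 = (-4/7 + W)²*(⅕) + (1 + 1)*(⅕) = (-4/7 + W)²/5 + 2*(⅕) = (-4/7 + W)²/5 + ⅖ = ⅖ + (-4/7 + W)²/5)
E(-4, -5)*K(-1, 8) = (⅖ + (-4 + 7*(-4))²/245)*(-3) = (⅖ + (-4 - 28)²/245)*(-3) = (⅖ + (1/245)*(-32)²)*(-3) = (⅖ + (1/245)*1024)*(-3) = (⅖ + 1024/245)*(-3) = (1122/245)*(-3) = -3366/245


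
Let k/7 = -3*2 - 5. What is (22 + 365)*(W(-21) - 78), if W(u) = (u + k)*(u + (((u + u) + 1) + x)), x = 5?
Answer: 2131596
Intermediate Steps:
k = -77 (k = 7*(-3*2 - 5) = 7*(-6 - 5) = 7*(-11) = -77)
W(u) = (-77 + u)*(6 + 3*u) (W(u) = (u - 77)*(u + (((u + u) + 1) + 5)) = (-77 + u)*(u + ((2*u + 1) + 5)) = (-77 + u)*(u + ((1 + 2*u) + 5)) = (-77 + u)*(u + (6 + 2*u)) = (-77 + u)*(6 + 3*u))
(22 + 365)*(W(-21) - 78) = (22 + 365)*((-462 - 225*(-21) + 3*(-21)**2) - 78) = 387*((-462 + 4725 + 3*441) - 78) = 387*((-462 + 4725 + 1323) - 78) = 387*(5586 - 78) = 387*5508 = 2131596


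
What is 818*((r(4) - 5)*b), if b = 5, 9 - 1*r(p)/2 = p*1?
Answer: 20450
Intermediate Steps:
r(p) = 18 - 2*p
818*((r(4) - 5)*b) = 818*(((18 - 2*4) - 5)*5) = 818*(((18 - 8) - 5)*5) = 818*((10 - 5)*5) = 818*(5*5) = 818*25 = 20450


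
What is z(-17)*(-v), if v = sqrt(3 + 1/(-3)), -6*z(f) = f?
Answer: -17*sqrt(6)/9 ≈ -4.6268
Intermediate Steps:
z(f) = -f/6
v = 2*sqrt(6)/3 (v = sqrt(3 - 1/3) = sqrt(8/3) = 2*sqrt(6)/3 ≈ 1.6330)
z(-17)*(-v) = (-1/6*(-17))*(-2*sqrt(6)/3) = 17*(-2*sqrt(6)/3)/6 = -17*sqrt(6)/9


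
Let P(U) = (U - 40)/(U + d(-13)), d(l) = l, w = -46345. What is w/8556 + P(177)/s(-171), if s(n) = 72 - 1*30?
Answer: -12391/2296 ≈ -5.3968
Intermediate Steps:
s(n) = 42 (s(n) = 72 - 30 = 42)
P(U) = (-40 + U)/(-13 + U) (P(U) = (U - 40)/(U - 13) = (-40 + U)/(-13 + U))
w/8556 + P(177)/s(-171) = -46345/8556 + ((-40 + 177)/(-13 + 177))/42 = -46345*1/8556 + (137/164)*(1/42) = -65/12 + ((1/164)*137)*(1/42) = -65/12 + (137/164)*(1/42) = -65/12 + 137/6888 = -12391/2296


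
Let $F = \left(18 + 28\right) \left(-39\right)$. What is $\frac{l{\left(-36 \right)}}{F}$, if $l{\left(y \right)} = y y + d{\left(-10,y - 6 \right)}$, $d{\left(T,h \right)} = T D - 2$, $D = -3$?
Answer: $- \frac{662}{897} \approx -0.73802$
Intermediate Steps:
$F = -1794$ ($F = 46 \left(-39\right) = -1794$)
$d{\left(T,h \right)} = -2 - 3 T$ ($d{\left(T,h \right)} = T \left(-3\right) - 2 = - 3 T - 2 = -2 - 3 T$)
$l{\left(y \right)} = 28 + y^{2}$ ($l{\left(y \right)} = y y - -28 = y^{2} + \left(-2 + 30\right) = y^{2} + 28 = 28 + y^{2}$)
$\frac{l{\left(-36 \right)}}{F} = \frac{28 + \left(-36\right)^{2}}{-1794} = \left(28 + 1296\right) \left(- \frac{1}{1794}\right) = 1324 \left(- \frac{1}{1794}\right) = - \frac{662}{897}$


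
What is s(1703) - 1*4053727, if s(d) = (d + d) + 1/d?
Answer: -6897696662/1703 ≈ -4.0503e+6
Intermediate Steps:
s(d) = 1/d + 2*d (s(d) = 2*d + 1/d = 1/d + 2*d)
s(1703) - 1*4053727 = (1/1703 + 2*1703) - 1*4053727 = (1/1703 + 3406) - 4053727 = 5800419/1703 - 4053727 = -6897696662/1703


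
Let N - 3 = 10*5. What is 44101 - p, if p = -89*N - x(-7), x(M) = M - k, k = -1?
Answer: 48812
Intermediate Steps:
x(M) = 1 + M (x(M) = M - 1*(-1) = M + 1 = 1 + M)
N = 53 (N = 3 + 10*5 = 3 + 50 = 53)
p = -4711 (p = -89*53 - (1 - 7) = -4717 - 1*(-6) = -4717 + 6 = -4711)
44101 - p = 44101 - 1*(-4711) = 44101 + 4711 = 48812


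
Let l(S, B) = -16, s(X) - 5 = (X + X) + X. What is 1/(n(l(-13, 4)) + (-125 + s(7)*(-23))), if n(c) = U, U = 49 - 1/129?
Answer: -129/86947 ≈ -0.0014837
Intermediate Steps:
s(X) = 5 + 3*X (s(X) = 5 + ((X + X) + X) = 5 + (2*X + X) = 5 + 3*X)
U = 6320/129 (U = 49 - 1*1/129 = 49 - 1/129 = 6320/129 ≈ 48.992)
n(c) = 6320/129
1/(n(l(-13, 4)) + (-125 + s(7)*(-23))) = 1/(6320/129 + (-125 + (5 + 3*7)*(-23))) = 1/(6320/129 + (-125 + (5 + 21)*(-23))) = 1/(6320/129 + (-125 + 26*(-23))) = 1/(6320/129 + (-125 - 598)) = 1/(6320/129 - 723) = 1/(-86947/129) = -129/86947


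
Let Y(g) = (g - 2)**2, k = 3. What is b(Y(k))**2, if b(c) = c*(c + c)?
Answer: 4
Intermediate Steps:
Y(g) = (-2 + g)**2
b(c) = 2*c**2 (b(c) = c*(2*c) = 2*c**2)
b(Y(k))**2 = (2*((-2 + 3)**2)**2)**2 = (2*(1**2)**2)**2 = (2*1**2)**2 = (2*1)**2 = 2**2 = 4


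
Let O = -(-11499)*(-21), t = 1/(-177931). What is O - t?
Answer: -42966599948/177931 ≈ -2.4148e+5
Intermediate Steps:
t = -1/177931 ≈ -5.6202e-6
O = -241479 (O = -11499*21 = -241479)
O - t = -241479 - 1*(-1/177931) = -241479 + 1/177931 = -42966599948/177931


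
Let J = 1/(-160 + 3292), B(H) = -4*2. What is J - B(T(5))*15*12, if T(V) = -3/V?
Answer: 4510081/3132 ≈ 1440.0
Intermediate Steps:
B(H) = -8
J = 1/3132 ≈ 0.00031928
J - B(T(5))*15*12 = 1/3132 - (-8*15)*12 = 1/3132 - (-120)*12 = 1/3132 - 1*(-1440) = 1/3132 + 1440 = 4510081/3132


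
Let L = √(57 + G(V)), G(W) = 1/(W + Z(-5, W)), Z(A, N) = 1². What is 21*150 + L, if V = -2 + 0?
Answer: 3150 + 2*√14 ≈ 3157.5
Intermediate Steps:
V = -2
Z(A, N) = 1
G(W) = 1/(1 + W) (G(W) = 1/(W + 1) = 1/(1 + W))
L = 2*√14 (L = √(57 + 1/(1 - 2)) = √(57 + 1/(-1)) = √(57 - 1) = √56 = 2*√14 ≈ 7.4833)
21*150 + L = 21*150 + 2*√14 = 3150 + 2*√14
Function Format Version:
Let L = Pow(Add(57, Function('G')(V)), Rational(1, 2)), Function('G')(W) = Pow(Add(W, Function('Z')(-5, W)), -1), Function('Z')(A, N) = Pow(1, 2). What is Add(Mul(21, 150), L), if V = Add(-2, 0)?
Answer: Add(3150, Mul(2, Pow(14, Rational(1, 2)))) ≈ 3157.5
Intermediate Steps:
V = -2
Function('Z')(A, N) = 1
Function('G')(W) = Pow(Add(1, W), -1) (Function('G')(W) = Pow(Add(W, 1), -1) = Pow(Add(1, W), -1))
L = Mul(2, Pow(14, Rational(1, 2))) (L = Pow(Add(57, Pow(Add(1, -2), -1)), Rational(1, 2)) = Pow(Add(57, Pow(-1, -1)), Rational(1, 2)) = Pow(Add(57, -1), Rational(1, 2)) = Pow(56, Rational(1, 2)) = Mul(2, Pow(14, Rational(1, 2))) ≈ 7.4833)
Add(Mul(21, 150), L) = Add(Mul(21, 150), Mul(2, Pow(14, Rational(1, 2)))) = Add(3150, Mul(2, Pow(14, Rational(1, 2))))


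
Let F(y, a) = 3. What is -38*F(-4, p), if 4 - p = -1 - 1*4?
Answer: -114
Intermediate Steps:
p = 9 (p = 4 - (-1 - 1*4) = 4 - (-1 - 4) = 4 - 1*(-5) = 4 + 5 = 9)
-38*F(-4, p) = -38*3 = -114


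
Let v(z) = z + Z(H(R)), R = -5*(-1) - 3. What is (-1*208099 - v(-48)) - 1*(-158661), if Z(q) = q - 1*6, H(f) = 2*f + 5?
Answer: -49393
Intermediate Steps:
R = 2 (R = 5 - 3 = 2)
H(f) = 5 + 2*f
Z(q) = -6 + q (Z(q) = q - 6 = -6 + q)
v(z) = 3 + z (v(z) = z + (-6 + (5 + 2*2)) = z + (-6 + (5 + 4)) = z + (-6 + 9) = z + 3 = 3 + z)
(-1*208099 - v(-48)) - 1*(-158661) = (-1*208099 - (3 - 48)) - 1*(-158661) = (-208099 - 1*(-45)) + 158661 = (-208099 + 45) + 158661 = -208054 + 158661 = -49393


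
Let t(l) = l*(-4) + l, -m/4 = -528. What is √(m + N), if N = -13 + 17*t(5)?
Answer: 2*√461 ≈ 42.942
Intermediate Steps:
m = 2112 (m = -4*(-528) = 2112)
t(l) = -3*l (t(l) = -4*l + l = -3*l)
N = -268 (N = -13 + 17*(-3*5) = -13 + 17*(-15) = -13 - 255 = -268)
√(m + N) = √(2112 - 268) = √1844 = 2*√461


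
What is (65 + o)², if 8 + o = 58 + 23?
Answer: 19044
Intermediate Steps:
o = 73 (o = -8 + (58 + 23) = -8 + 81 = 73)
(65 + o)² = (65 + 73)² = 138² = 19044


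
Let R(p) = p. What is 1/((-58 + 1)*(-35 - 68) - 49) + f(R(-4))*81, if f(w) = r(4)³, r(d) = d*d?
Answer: 1931599873/5822 ≈ 3.3178e+5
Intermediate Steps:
r(d) = d²
f(w) = 4096 (f(w) = (4²)³ = 16³ = 4096)
1/((-58 + 1)*(-35 - 68) - 49) + f(R(-4))*81 = 1/((-58 + 1)*(-35 - 68) - 49) + 4096*81 = 1/(-57*(-103) - 49) + 331776 = 1/(5871 - 49) + 331776 = 1/5822 + 331776 = 1931599873/5822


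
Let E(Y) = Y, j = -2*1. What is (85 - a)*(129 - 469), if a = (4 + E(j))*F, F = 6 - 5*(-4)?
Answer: -11220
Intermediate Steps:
j = -2
F = 26 (F = 6 + 20 = 26)
a = 52 (a = (4 - 2)*26 = 2*26 = 52)
(85 - a)*(129 - 469) = (85 - 1*52)*(129 - 469) = (85 - 52)*(-340) = 33*(-340) = -11220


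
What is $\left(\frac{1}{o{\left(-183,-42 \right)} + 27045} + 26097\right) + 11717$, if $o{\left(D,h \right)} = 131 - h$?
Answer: $\frac{1029221453}{27218} \approx 37814.0$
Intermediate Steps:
$\left(\frac{1}{o{\left(-183,-42 \right)} + 27045} + 26097\right) + 11717 = \left(\frac{1}{\left(131 - -42\right) + 27045} + 26097\right) + 11717 = \left(\frac{1}{\left(131 + 42\right) + 27045} + 26097\right) + 11717 = \left(\frac{1}{173 + 27045} + 26097\right) + 11717 = \left(\frac{1}{27218} + 26097\right) + 11717 = \frac{710308147}{27218} + 11717 = \frac{1029221453}{27218}$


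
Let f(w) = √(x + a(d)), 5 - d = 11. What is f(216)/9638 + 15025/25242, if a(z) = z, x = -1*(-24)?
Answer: 25/42 + 3*√2/9638 ≈ 0.59568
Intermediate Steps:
d = -6 (d = 5 - 1*11 = 5 - 11 = -6)
x = 24
f(w) = 3*√2 (f(w) = √(24 - 6) = √18 = 3*√2)
f(216)/9638 + 15025/25242 = (3*√2)/9638 + 15025/25242 = (3*√2)*(1/9638) + 15025*(1/25242) = 3*√2/9638 + 25/42 = 25/42 + 3*√2/9638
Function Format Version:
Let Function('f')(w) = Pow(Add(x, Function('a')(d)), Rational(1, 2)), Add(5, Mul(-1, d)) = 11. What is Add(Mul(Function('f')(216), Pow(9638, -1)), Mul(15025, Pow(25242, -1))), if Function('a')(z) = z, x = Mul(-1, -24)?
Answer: Add(Rational(25, 42), Mul(Rational(3, 9638), Pow(2, Rational(1, 2)))) ≈ 0.59568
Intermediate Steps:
d = -6 (d = Add(5, Mul(-1, 11)) = Add(5, -11) = -6)
x = 24
Function('f')(w) = Mul(3, Pow(2, Rational(1, 2))) (Function('f')(w) = Pow(Add(24, -6), Rational(1, 2)) = Pow(18, Rational(1, 2)) = Mul(3, Pow(2, Rational(1, 2))))
Add(Mul(Function('f')(216), Pow(9638, -1)), Mul(15025, Pow(25242, -1))) = Add(Mul(Mul(3, Pow(2, Rational(1, 2))), Pow(9638, -1)), Mul(15025, Pow(25242, -1))) = Add(Mul(Mul(3, Pow(2, Rational(1, 2))), Rational(1, 9638)), Mul(15025, Rational(1, 25242))) = Add(Mul(Rational(3, 9638), Pow(2, Rational(1, 2))), Rational(25, 42)) = Add(Rational(25, 42), Mul(Rational(3, 9638), Pow(2, Rational(1, 2))))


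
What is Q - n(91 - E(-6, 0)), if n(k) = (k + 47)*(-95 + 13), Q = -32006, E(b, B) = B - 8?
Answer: -20034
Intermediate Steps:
E(b, B) = -8 + B
n(k) = -3854 - 82*k (n(k) = (47 + k)*(-82) = -3854 - 82*k)
Q - n(91 - E(-6, 0)) = -32006 - (-3854 - 82*(91 - (-8 + 0))) = -32006 - (-3854 - 82*(91 - 1*(-8))) = -32006 - (-3854 - 82*(91 + 8)) = -32006 - (-3854 - 82*99) = -32006 - (-3854 - 8118) = -32006 - 1*(-11972) = -32006 + 11972 = -20034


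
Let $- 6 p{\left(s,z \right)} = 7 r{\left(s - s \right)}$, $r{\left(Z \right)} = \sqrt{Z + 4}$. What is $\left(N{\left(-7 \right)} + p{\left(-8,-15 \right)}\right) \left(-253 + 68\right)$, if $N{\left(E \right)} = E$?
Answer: $\frac{5180}{3} \approx 1726.7$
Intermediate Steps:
$r{\left(Z \right)} = \sqrt{4 + Z}$
$p{\left(s,z \right)} = - \frac{7}{3}$ ($p{\left(s,z \right)} = - \frac{7 \sqrt{4 + \left(s - s\right)}}{6} = - \frac{7 \sqrt{4 + 0}}{6} = - \frac{7 \sqrt{4}}{6} = - \frac{7 \cdot 2}{6} = \left(- \frac{1}{6}\right) 14 = - \frac{7}{3}$)
$\left(N{\left(-7 \right)} + p{\left(-8,-15 \right)}\right) \left(-253 + 68\right) = \left(-7 - \frac{7}{3}\right) \left(-253 + 68\right) = \left(- \frac{28}{3}\right) \left(-185\right) = \frac{5180}{3}$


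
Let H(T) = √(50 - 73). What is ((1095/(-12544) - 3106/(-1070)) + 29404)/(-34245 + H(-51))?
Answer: -1351652308578783/1574034230185984 - 197350315167*I*√23/7870171150929920 ≈ -0.85872 - 0.00012026*I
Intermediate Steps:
H(T) = I*√23 (H(T) = √(-23) = I*√23)
((1095/(-12544) - 3106/(-1070)) + 29404)/(-34245 + H(-51)) = ((1095/(-12544) - 3106/(-1070)) + 29404)/(-34245 + I*√23) = ((1095*(-1/12544) - 3106*(-1/1070)) + 29404)/(-34245 + I*√23) = ((-1095/12544 + 1553/535) + 29404)/(-34245 + I*√23) = (18895007/6711040 + 29404)/(-34245 + I*√23) = 197350315167/(6711040*(-34245 + I*√23))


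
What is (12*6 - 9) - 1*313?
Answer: -250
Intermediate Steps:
(12*6 - 9) - 1*313 = (72 - 9) - 313 = 63 - 313 = -250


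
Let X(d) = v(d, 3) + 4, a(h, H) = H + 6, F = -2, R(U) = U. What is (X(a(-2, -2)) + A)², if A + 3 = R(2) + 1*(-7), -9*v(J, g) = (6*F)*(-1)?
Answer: 256/9 ≈ 28.444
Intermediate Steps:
a(h, H) = 6 + H
v(J, g) = -4/3 (v(J, g) = -6*(-2)*(-1)/9 = -(-4)*(-1)/3 = -⅑*12 = -4/3)
A = -8 (A = -3 + (2 + 1*(-7)) = -3 + (2 - 7) = -3 - 5 = -8)
X(d) = 8/3 (X(d) = -4/3 + 4 = 8/3)
(X(a(-2, -2)) + A)² = (8/3 - 8)² = (-16/3)² = 256/9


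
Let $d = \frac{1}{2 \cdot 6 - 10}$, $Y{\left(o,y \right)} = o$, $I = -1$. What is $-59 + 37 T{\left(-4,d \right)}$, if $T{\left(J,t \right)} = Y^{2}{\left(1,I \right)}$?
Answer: $-22$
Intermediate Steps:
$d = \frac{1}{2}$ ($d = \frac{1}{12 - 10} = \frac{1}{2} \approx 0.5$)
$T{\left(J,t \right)} = 1$ ($T{\left(J,t \right)} = 1^{2} = 1$)
$-59 + 37 T{\left(-4,d \right)} = -59 + 37 \cdot 1 = -59 + 37 = -22$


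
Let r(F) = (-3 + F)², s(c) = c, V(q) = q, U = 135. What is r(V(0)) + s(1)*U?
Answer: 144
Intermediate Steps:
r(V(0)) + s(1)*U = (-3 + 0)² + 1*135 = (-3)² + 135 = 9 + 135 = 144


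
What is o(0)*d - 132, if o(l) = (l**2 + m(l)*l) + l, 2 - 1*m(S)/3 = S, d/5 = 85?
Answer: -132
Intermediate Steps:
d = 425 (d = 5*85 = 425)
m(S) = 6 - 3*S
o(l) = l + l**2 + l*(6 - 3*l) (o(l) = (l**2 + (6 - 3*l)*l) + l = (l**2 + l*(6 - 3*l)) + l = l + l**2 + l*(6 - 3*l))
o(0)*d - 132 = (0*(7 - 2*0))*425 - 132 = (0*(7 + 0))*425 - 132 = (0*7)*425 - 132 = 0*425 - 132 = 0 - 132 = -132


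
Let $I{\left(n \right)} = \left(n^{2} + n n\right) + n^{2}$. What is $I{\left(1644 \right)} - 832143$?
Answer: $7276065$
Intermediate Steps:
$I{\left(n \right)} = 3 n^{2}$ ($I{\left(n \right)} = \left(n^{2} + n^{2}\right) + n^{2} = 2 n^{2} + n^{2} = 3 n^{2}$)
$I{\left(1644 \right)} - 832143 = 3 \cdot 1644^{2} - 832143 = 3 \cdot 2702736 - 832143 = 8108208 - 832143 = 7276065$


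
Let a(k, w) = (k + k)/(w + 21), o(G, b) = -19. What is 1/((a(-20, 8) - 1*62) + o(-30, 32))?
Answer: -29/2389 ≈ -0.012139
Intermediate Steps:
a(k, w) = 2*k/(21 + w) (a(k, w) = (2*k)/(21 + w) = 2*k/(21 + w))
1/((a(-20, 8) - 1*62) + o(-30, 32)) = 1/((2*(-20)/(21 + 8) - 1*62) - 19) = 1/((2*(-20)/29 - 62) - 19) = 1/((2*(-20)*(1/29) - 62) - 19) = 1/((-40/29 - 62) - 19) = 1/(-1838/29 - 19) = 1/(-2389/29) = -29/2389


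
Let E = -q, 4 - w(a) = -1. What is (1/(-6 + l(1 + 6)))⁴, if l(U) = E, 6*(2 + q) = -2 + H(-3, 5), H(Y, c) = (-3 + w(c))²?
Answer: 81/28561 ≈ 0.0028360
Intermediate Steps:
w(a) = 5 (w(a) = 4 - 1*(-1) = 4 + 1 = 5)
H(Y, c) = 4 (H(Y, c) = (-3 + 5)² = 2² = 4)
q = -5/3 (q = -2 + (-2 + 4)/6 = -2 + (⅙)*2 = -2 + ⅓ = -5/3 ≈ -1.6667)
E = 5/3 (E = -1*(-5/3) = 5/3 ≈ 1.6667)
l(U) = 5/3
(1/(-6 + l(1 + 6)))⁴ = (1/(-6 + 5/3))⁴ = (1/(-13/3))⁴ = (-3/13)⁴ = 81/28561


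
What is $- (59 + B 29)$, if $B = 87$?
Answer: $-2582$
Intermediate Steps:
$- (59 + B 29) = - (59 + 87 \cdot 29) = - (59 + 2523) = \left(-1\right) 2582 = -2582$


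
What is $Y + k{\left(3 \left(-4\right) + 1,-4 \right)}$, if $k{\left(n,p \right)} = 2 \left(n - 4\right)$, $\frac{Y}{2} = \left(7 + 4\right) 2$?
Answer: $14$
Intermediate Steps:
$Y = 44$ ($Y = 2 \left(7 + 4\right) 2 = 2 \cdot 11 \cdot 2 = 2 \cdot 22 = 44$)
$k{\left(n,p \right)} = -8 + 2 n$ ($k{\left(n,p \right)} = 2 \left(-4 + n\right) = -8 + 2 n$)
$Y + k{\left(3 \left(-4\right) + 1,-4 \right)} = 44 + \left(-8 + 2 \left(3 \left(-4\right) + 1\right)\right) = 44 + \left(-8 + 2 \left(-12 + 1\right)\right) = 44 + \left(-8 + 2 \left(-11\right)\right) = 44 - 30 = 14$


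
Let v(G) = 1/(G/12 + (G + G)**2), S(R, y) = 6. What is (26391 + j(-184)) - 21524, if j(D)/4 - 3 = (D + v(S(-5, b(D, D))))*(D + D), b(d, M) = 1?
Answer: 79682159/289 ≈ 2.7572e+5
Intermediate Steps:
v(G) = 1/(4*G**2 + G/12) (v(G) = 1/(G*(1/12) + (2*G)**2) = 1/(G/12 + 4*G**2) = 1/(4*G**2 + G/12))
j(D) = 12 + 8*D*(2/289 + D) (j(D) = 12 + 4*((D + 12/(6*(1 + 48*6)))*(D + D)) = 12 + 4*((D + 12*(1/6)/(1 + 288))*(2*D)) = 12 + 4*((D + 12*(1/6)/289)*(2*D)) = 12 + 4*((D + 12*(1/6)*(1/289))*(2*D)) = 12 + 4*((D + 2/289)*(2*D)) = 12 + 4*((2/289 + D)*(2*D)) = 12 + 4*(2*D*(2/289 + D)) = 12 + 8*D*(2/289 + D))
(26391 + j(-184)) - 21524 = (26391 + (12 + 8*(-184)**2 + (16/289)*(-184))) - 21524 = (26391 + (12 + 8*33856 - 2944/289)) - 21524 = (26391 + (12 + 270848 - 2944/289)) - 21524 = (26391 + 78275596/289) - 21524 = 85902595/289 - 21524 = 79682159/289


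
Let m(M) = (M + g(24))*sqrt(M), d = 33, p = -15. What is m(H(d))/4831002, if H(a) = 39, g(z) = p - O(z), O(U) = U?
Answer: 0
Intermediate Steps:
g(z) = -15 - z
m(M) = sqrt(M)*(-39 + M) (m(M) = (M + (-15 - 1*24))*sqrt(M) = (M + (-15 - 24))*sqrt(M) = (M - 39)*sqrt(M) = (-39 + M)*sqrt(M) = sqrt(M)*(-39 + M))
m(H(d))/4831002 = (sqrt(39)*(-39 + 39))/4831002 = (sqrt(39)*0)*(1/4831002) = 0*(1/4831002) = 0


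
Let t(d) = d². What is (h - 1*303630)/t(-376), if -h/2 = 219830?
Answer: -371645/70688 ≈ -5.2575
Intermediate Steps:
h = -439660 (h = -2*219830 = -439660)
(h - 1*303630)/t(-376) = (-439660 - 1*303630)/((-376)²) = (-439660 - 303630)/141376 = -743290*1/141376 = -371645/70688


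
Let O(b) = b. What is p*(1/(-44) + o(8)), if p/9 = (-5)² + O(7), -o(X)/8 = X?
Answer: -202824/11 ≈ -18439.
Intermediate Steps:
o(X) = -8*X
p = 288 (p = 9*((-5)² + 7) = 9*(25 + 7) = 9*32 = 288)
p*(1/(-44) + o(8)) = 288*(1/(-44) - 8*8) = 288*(-1/44 - 64) = 288*(-2817/44) = -202824/11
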